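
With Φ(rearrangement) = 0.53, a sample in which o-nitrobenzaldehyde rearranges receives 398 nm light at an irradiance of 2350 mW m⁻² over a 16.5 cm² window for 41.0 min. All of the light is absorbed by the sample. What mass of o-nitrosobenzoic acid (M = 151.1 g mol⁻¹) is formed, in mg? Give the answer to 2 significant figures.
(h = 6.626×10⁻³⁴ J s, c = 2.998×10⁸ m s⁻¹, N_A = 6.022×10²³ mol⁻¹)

Photon energy at 398 nm: hc/λ = (6.626×10⁻³⁴)(2.998×10⁸)/(398×10⁻⁹) = 4.991×10⁻¹⁹ J.
Energy delivered: (2350 mW m⁻²)(16.5×10⁻⁴ m²)(2460 s) = 9.539 J.
Photons incident: 9.539 / 4.991×10⁻¹⁹ = 1.911×10¹⁹, i.e. 1.911×10¹⁹/6.022×10²³ = 3.173×10⁻⁵ mol.
Product: Φ × n_abs = 0.53 × 3.173×10⁻⁵ = 1.682×10⁻⁵ mol.
Mass: 1.682×10⁻⁵ × 151.1 = 0.002542 g = 2.5 mg.

2.5 mg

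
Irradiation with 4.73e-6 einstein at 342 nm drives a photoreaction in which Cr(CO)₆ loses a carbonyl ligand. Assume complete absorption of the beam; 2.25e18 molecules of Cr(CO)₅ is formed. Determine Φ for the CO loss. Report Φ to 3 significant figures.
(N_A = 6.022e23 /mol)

Φ = 0.790

Product: 2.25e18 / 6.022e23 = 3.736e-6 mol.
Φ = 3.736e-6 mol / 4.73e-6 mol photons = 0.790.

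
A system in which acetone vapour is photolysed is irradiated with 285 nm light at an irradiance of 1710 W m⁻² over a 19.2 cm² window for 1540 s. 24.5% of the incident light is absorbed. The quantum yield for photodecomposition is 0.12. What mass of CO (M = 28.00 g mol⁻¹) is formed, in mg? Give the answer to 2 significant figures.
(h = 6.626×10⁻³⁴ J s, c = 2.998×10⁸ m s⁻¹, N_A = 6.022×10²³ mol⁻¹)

Photon energy at 285 nm: hc/λ = (6.626×10⁻³⁴)(2.998×10⁸)/(285×10⁻⁹) = 6.970×10⁻¹⁹ J.
Energy delivered: (1710 W m⁻²)(19.2×10⁻⁴ m²)(1540 s) = 5056 J.
Photons incident: 5056 / 6.970×10⁻¹⁹ = 7.254×10²¹, i.e. 7.254×10²¹/6.022×10²³ = 0.01205 mol.
Photons absorbed: 0.245 × 0.01205 = 0.002952 mol.
Product: Φ × n_abs = 0.12 × 0.002952 = 3.542×10⁻⁴ mol.
Mass: 3.542×10⁻⁴ × 28.00 = 0.009918 g = 9.9 mg.

9.9 mg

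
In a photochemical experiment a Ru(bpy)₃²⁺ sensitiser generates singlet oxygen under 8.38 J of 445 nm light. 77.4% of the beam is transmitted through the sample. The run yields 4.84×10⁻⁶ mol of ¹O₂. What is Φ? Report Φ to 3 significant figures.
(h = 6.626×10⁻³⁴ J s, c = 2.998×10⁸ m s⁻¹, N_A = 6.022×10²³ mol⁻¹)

Photon energy at 445 nm: hc/λ = (6.626×10⁻³⁴)(2.998×10⁸)/(445×10⁻⁹) = 4.464×10⁻¹⁹ J.
Photons incident: 8.38 / 4.464×10⁻¹⁹ = 1.877×10¹⁹, i.e. 1.877×10¹⁹/6.022×10²³ = 3.117×10⁻⁵ mol.
Fraction absorbed: 1 − 77.4/100 = 0.2260.
Photons absorbed: 0.2260 × 3.117×10⁻⁵ = 7.044×10⁻⁶ mol.
Φ = 4.84×10⁻⁶ mol / 7.044×10⁻⁶ mol photons = 0.687.

Φ = 0.687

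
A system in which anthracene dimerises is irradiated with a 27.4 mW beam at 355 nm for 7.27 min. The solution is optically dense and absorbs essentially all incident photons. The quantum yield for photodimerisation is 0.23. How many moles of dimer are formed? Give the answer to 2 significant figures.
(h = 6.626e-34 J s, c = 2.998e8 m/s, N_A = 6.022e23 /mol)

8.2e-6 mol

Photon energy at 355 nm: hc/λ = (6.626e-34)(2.998e8)/(355e-9) = 5.596e-19 J.
Energy delivered: (27.4 mW)(436.2 s) = 11.95 J.
Photons incident: 11.95 / 5.596e-19 = 2.135e19, i.e. 2.135e19/6.022e23 = 3.545e-5 mol.
Product: Φ × n_abs = 0.23 × 3.545e-5 = 8.154e-6 mol.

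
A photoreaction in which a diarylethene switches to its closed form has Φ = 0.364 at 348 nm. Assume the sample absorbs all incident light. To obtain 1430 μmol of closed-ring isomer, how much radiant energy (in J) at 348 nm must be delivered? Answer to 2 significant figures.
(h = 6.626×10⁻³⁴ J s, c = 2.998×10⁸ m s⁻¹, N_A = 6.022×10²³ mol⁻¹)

Product: 1430 μmol = 0.00143 mol.
Photons that must be absorbed: 0.00143 / 0.364 = 0.003929 mol.
Photon energy: hc/λ = 5.708×10⁻¹⁹ J; per mole, 3.437×10⁵ J mol⁻¹.
Energy required: 0.003929 × 3.437×10⁵ = 1400 J.

1400 J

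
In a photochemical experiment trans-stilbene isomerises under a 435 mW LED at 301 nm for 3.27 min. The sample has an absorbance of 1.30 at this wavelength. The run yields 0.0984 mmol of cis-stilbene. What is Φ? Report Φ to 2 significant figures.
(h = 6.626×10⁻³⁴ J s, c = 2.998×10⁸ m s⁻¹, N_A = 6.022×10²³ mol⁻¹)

Φ = 0.48

Product: 0.0984 mmol = 9.84×10⁻⁵ mol.
Photon energy at 301 nm: hc/λ = (6.626×10⁻³⁴)(2.998×10⁸)/(301×10⁻⁹) = 6.600×10⁻¹⁹ J.
Energy delivered: (435 mW)(196.2 s) = 85.35 J.
Photons incident: 85.35 / 6.600×10⁻¹⁹ = 1.293×10²⁰, i.e. 1.293×10²⁰/6.022×10²³ = 2.147×10⁻⁴ mol.
Fraction absorbed: 1 − 10^(−1.30) = 0.9499.
Photons absorbed: 0.9499 × 2.147×10⁻⁴ = 2.039×10⁻⁴ mol.
Φ = 9.84×10⁻⁵ mol / 2.039×10⁻⁴ mol photons = 0.48.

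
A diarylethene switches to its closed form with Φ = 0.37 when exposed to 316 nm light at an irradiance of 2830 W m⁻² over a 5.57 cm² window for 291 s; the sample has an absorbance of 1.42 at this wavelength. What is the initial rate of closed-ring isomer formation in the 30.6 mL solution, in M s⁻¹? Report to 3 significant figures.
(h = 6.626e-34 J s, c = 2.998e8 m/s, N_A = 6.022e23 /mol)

4.84e-5 M s⁻¹

Photon energy at 316 nm: hc/λ = (6.626e-34)(2.998e8)/(316e-9) = 6.286e-19 J.
Energy delivered: (2830 W m⁻²)(5.57e-4 m²)(291 s) = 458.7 J.
Photons incident: 458.7 / 6.286e-19 = 7.297e20, i.e. 7.297e20/6.022e23 = 0.001212 mol.
Fraction absorbed: 1 − 10^(−1.42) = 0.9620.
Photons absorbed: 0.9620 × 0.001212 = 0.001166 mol.
Product formed: 0.37 × 0.001166 = 4.314e-4 mol.
Rate: 4.314e-4 mol / (291 s × 0.0306 L) = 4.84e-5 M s⁻¹.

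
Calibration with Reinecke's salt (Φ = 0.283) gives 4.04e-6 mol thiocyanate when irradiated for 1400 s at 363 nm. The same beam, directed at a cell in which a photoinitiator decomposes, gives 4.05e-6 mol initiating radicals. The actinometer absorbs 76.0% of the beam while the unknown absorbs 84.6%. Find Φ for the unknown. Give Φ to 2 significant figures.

Φ = 0.25

Photons absorbed by the actinometer: 4.04e-6 / 0.283 = 1.428e-5 mol.
Incident flux: 1.428e-5 / 0.760 = 1.879e-5 einstein.
Absorbed by unknown: 0.846 × 1.879e-5 = 1.590e-5 mol.
Φ(unknown) = 4.05e-6 / 1.590e-5 = 0.25.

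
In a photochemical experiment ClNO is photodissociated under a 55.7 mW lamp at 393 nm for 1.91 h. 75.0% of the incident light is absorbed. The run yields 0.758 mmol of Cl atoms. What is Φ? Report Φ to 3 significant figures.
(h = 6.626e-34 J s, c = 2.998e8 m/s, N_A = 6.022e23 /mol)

Φ = 0.803

Product: 0.758 mmol = 7.58e-4 mol.
Photon energy at 393 nm: hc/λ = (6.626e-34)(2.998e8)/(393e-9) = 5.055e-19 J.
Energy delivered: (55.7 mW)(6876 s) = 383.0 J.
Photons incident: 383.0 / 5.055e-19 = 7.577e20, i.e. 7.577e20/6.022e23 = 0.001258 mol.
Photons absorbed: 0.750 × 0.001258 = 9.435e-4 mol.
Φ = 7.58e-4 mol / 9.435e-4 mol photons = 0.803.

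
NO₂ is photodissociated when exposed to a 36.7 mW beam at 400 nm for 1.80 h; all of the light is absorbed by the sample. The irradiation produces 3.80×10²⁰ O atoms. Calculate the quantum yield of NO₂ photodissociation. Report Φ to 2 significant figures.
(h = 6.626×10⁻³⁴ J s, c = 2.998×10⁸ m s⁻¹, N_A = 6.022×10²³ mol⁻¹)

Φ = 0.79

Product: 3.80×10²⁰ / 6.022×10²³ = 6.310×10⁻⁴ mol.
Photon energy at 400 nm: hc/λ = (6.626×10⁻³⁴)(2.998×10⁸)/(400×10⁻⁹) = 4.966×10⁻¹⁹ J.
Energy delivered: (36.7 mW)(6480 s) = 237.8 J.
Photons incident: 237.8 / 4.966×10⁻¹⁹ = 4.789×10²⁰, i.e. 4.789×10²⁰/6.022×10²³ = 7.953×10⁻⁴ mol.
Φ = 6.310×10⁻⁴ mol / 7.953×10⁻⁴ mol photons = 0.79.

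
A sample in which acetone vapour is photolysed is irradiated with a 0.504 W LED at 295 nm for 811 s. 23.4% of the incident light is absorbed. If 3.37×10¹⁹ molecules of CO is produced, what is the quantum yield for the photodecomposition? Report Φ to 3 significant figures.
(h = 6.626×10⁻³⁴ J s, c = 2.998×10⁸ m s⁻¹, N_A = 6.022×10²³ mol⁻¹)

Product: 3.37×10¹⁹ / 6.022×10²³ = 5.596×10⁻⁵ mol.
Photon energy at 295 nm: hc/λ = (6.626×10⁻³⁴)(2.998×10⁸)/(295×10⁻⁹) = 6.734×10⁻¹⁹ J.
Energy delivered: (0.504 W)(811 s) = 408.7 J.
Photons incident: 408.7 / 6.734×10⁻¹⁹ = 6.069×10²⁰, i.e. 6.069×10²⁰/6.022×10²³ = 0.001008 mol.
Photons absorbed: 0.234 × 0.001008 = 2.359×10⁻⁴ mol.
Φ = 5.596×10⁻⁵ mol / 2.359×10⁻⁴ mol photons = 0.237.

Φ = 0.237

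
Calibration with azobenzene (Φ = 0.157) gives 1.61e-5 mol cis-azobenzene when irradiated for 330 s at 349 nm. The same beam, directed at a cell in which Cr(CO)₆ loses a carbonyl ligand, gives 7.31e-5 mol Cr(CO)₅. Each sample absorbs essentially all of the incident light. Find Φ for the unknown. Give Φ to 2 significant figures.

Φ = 0.71

Photons absorbed by the actinometer: 1.61e-5 / 0.157 = 1.025e-4 mol.
Φ(unknown) = 7.31e-5 / 1.025e-4 = 0.71.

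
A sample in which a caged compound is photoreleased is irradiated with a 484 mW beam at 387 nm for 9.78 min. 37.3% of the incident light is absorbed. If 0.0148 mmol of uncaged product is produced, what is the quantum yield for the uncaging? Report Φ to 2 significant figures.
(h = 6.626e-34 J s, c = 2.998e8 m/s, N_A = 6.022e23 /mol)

Φ = 0.043

Product: 0.0148 mmol = 1.48e-5 mol.
Photon energy at 387 nm: hc/λ = (6.626e-34)(2.998e8)/(387e-9) = 5.133e-19 J.
Energy delivered: (484 mW)(586.8 s) = 284.0 J.
Photons incident: 284.0 / 5.133e-19 = 5.533e20, i.e. 5.533e20/6.022e23 = 9.188e-4 mol.
Photons absorbed: 0.373 × 9.188e-4 = 3.427e-4 mol.
Φ = 1.48e-5 mol / 3.427e-4 mol photons = 0.043.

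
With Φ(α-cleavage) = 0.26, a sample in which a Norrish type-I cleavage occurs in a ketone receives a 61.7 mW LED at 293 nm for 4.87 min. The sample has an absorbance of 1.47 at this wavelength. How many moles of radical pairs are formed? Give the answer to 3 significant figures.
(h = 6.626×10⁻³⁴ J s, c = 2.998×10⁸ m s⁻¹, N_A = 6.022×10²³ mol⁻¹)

Photon energy at 293 nm: hc/λ = (6.626×10⁻³⁴)(2.998×10⁸)/(293×10⁻⁹) = 6.780×10⁻¹⁹ J.
Energy delivered: (61.7 mW)(292.2 s) = 18.03 J.
Photons incident: 18.03 / 6.780×10⁻¹⁹ = 2.659×10¹⁹, i.e. 2.659×10¹⁹/6.022×10²³ = 4.415×10⁻⁵ mol.
Fraction absorbed: 1 − 10^(−1.47) = 0.9661.
Photons absorbed: 0.9661 × 4.415×10⁻⁵ = 4.265×10⁻⁵ mol.
Product: Φ × n_abs = 0.26 × 4.265×10⁻⁵ = 1.109×10⁻⁵ mol.

1.11×10⁻⁵ mol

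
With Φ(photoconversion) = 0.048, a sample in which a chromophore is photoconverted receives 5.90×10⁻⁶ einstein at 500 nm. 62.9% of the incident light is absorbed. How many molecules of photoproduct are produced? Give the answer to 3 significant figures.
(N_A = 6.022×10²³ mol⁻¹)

1.07×10¹⁷ molecules

Photons absorbed: 0.629 × 5.90×10⁻⁶ = 3.711×10⁻⁶ mol.
Product: Φ × n_abs = 0.048 × 3.711×10⁻⁶ = 1.781×10⁻⁷ mol.
As a count: 1.781×10⁻⁷ × 6.022×10²³ = 1.07×10¹⁷.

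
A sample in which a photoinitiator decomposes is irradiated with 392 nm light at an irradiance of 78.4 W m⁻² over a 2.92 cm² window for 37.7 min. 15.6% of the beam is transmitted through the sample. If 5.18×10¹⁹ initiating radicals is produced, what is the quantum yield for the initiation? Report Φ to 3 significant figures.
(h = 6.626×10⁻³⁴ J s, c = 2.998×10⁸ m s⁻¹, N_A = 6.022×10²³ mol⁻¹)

Φ = 0.601

Product: 5.18×10¹⁹ / 6.022×10²³ = 8.602×10⁻⁵ mol.
Photon energy at 392 nm: hc/λ = (6.626×10⁻³⁴)(2.998×10⁸)/(392×10⁻⁹) = 5.068×10⁻¹⁹ J.
Energy delivered: (78.4 W m⁻²)(2.92×10⁻⁴ m²)(2262 s) = 51.78 J.
Photons incident: 51.78 / 5.068×10⁻¹⁹ = 1.022×10²⁰, i.e. 1.022×10²⁰/6.022×10²³ = 1.697×10⁻⁴ mol.
Fraction absorbed: 1 − 15.6/100 = 0.8440.
Photons absorbed: 0.8440 × 1.697×10⁻⁴ = 1.432×10⁻⁴ mol.
Φ = 8.602×10⁻⁵ mol / 1.432×10⁻⁴ mol photons = 0.601.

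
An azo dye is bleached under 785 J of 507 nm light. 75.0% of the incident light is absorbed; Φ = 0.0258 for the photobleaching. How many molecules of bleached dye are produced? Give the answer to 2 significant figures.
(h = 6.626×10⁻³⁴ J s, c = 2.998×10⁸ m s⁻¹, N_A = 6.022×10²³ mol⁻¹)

Photon energy at 507 nm: hc/λ = (6.626×10⁻³⁴)(2.998×10⁸)/(507×10⁻⁹) = 3.918×10⁻¹⁹ J.
Photons incident: 785 / 3.918×10⁻¹⁹ = 2.004×10²¹, i.e. 2.004×10²¹/6.022×10²³ = 0.003328 mol.
Photons absorbed: 0.750 × 0.003328 = 0.002496 mol.
Product: Φ × n_abs = 0.0258 × 0.002496 = 6.440×10⁻⁵ mol.
As a count: 6.440×10⁻⁵ × 6.022×10²³ = 3.9×10¹⁹.

3.9×10¹⁹ molecules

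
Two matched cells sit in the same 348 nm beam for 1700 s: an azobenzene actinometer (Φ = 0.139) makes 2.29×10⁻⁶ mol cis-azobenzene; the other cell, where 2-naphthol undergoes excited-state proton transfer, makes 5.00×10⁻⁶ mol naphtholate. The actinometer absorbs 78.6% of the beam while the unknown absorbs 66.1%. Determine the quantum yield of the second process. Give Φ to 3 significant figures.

Photons absorbed by the actinometer: 2.29×10⁻⁶ / 0.139 = 1.647×10⁻⁵ mol.
Incident flux: 1.647×10⁻⁵ / 0.786 = 2.095×10⁻⁵ einstein.
Absorbed by unknown: 0.661 × 2.095×10⁻⁵ = 1.385×10⁻⁵ mol.
Φ(unknown) = 5.00×10⁻⁶ / 1.385×10⁻⁵ = 0.361.

Φ = 0.361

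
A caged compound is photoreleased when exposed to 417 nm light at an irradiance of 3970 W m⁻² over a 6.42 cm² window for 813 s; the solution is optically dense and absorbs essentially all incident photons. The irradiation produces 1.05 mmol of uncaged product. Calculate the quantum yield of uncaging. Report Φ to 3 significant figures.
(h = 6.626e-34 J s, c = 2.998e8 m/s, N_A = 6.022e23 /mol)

Φ = 0.145

Product: 1.05 mmol = 0.00105 mol.
Photon energy at 417 nm: hc/λ = (6.626e-34)(2.998e8)/(417e-9) = 4.764e-19 J.
Energy delivered: (3970 W m⁻²)(6.42e-4 m²)(813 s) = 2072 J.
Photons incident: 2072 / 4.764e-19 = 4.349e21, i.e. 4.349e21/6.022e23 = 0.007222 mol.
Φ = 0.00105 mol / 0.007222 mol photons = 0.145.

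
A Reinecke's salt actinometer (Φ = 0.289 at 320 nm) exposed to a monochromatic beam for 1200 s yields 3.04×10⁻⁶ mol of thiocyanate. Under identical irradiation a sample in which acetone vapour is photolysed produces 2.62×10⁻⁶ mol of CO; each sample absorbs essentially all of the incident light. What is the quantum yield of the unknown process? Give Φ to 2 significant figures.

Photons absorbed by the actinometer: 3.04×10⁻⁶ / 0.289 = 1.052×10⁻⁵ mol.
Φ(unknown) = 2.62×10⁻⁶ / 1.052×10⁻⁵ = 0.25.

Φ = 0.25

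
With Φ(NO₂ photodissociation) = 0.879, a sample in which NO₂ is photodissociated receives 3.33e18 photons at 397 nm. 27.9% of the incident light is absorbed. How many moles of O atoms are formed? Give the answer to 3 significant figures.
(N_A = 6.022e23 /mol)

Moles of photons: 3.33e18 / 6.022e23 = 5.530e-6 mol.
Photons absorbed: 0.279 × 5.530e-6 = 1.543e-6 mol.
Product: Φ × n_abs = 0.879 × 1.543e-6 = 1.356e-6 mol.

1.36e-6 mol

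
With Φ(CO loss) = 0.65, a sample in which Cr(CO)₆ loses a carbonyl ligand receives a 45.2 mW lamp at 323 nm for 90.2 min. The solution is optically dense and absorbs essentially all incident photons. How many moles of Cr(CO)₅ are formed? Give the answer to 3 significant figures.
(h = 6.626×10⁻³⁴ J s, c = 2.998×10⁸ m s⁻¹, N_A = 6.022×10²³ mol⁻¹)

4.29×10⁻⁴ mol

Photon energy at 323 nm: hc/λ = (6.626×10⁻³⁴)(2.998×10⁸)/(323×10⁻⁹) = 6.150×10⁻¹⁹ J.
Energy delivered: (45.2 mW)(5412 s) = 244.6 J.
Photons incident: 244.6 / 6.150×10⁻¹⁹ = 3.977×10²⁰, i.e. 3.977×10²⁰/6.022×10²³ = 6.604×10⁻⁴ mol.
Product: Φ × n_abs = 0.65 × 6.604×10⁻⁴ = 4.293×10⁻⁴ mol.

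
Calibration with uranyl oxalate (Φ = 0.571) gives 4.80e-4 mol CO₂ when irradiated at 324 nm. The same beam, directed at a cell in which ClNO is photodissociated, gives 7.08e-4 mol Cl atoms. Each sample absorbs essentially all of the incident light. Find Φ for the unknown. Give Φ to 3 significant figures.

Photons absorbed by the actinometer: 4.80e-4 / 0.571 = 8.406e-4 mol.
Φ(unknown) = 7.08e-4 / 8.406e-4 = 0.842.

Φ = 0.842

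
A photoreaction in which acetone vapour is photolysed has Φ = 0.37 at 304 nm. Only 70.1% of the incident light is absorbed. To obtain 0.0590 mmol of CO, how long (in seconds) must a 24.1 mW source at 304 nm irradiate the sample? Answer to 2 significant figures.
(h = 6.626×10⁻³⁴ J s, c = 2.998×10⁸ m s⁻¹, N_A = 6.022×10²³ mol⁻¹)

t ≈ 3700 s

Product: 0.0590 mmol = 5.90×10⁻⁵ mol.
Photons that must be absorbed: 5.90×10⁻⁵ / 0.37 = 1.595×10⁻⁴ mol.
Incident photons needed: 1.595×10⁻⁴ / 0.701 = 2.275×10⁻⁴ mol.
Photon energy: hc/λ = 6.534×10⁻¹⁹ J; per mole, 3.935×10⁵ J mol⁻¹.
Energy required: 2.275×10⁻⁴ × 3.935×10⁵ = 89.52 J.
Time: 89.52 J / 0.0241 W = 3700 s.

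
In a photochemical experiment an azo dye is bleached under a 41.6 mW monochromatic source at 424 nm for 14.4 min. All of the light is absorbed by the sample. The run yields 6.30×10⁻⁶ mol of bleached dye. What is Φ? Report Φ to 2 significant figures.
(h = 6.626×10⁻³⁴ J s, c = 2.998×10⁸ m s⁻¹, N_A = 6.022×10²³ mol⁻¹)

Φ = 0.049

Photon energy at 424 nm: hc/λ = (6.626×10⁻³⁴)(2.998×10⁸)/(424×10⁻⁹) = 4.685×10⁻¹⁹ J.
Energy delivered: (41.6 mW)(864 s) = 35.94 J.
Photons incident: 35.94 / 4.685×10⁻¹⁹ = 7.671×10¹⁹, i.e. 7.671×10¹⁹/6.022×10²³ = 1.274×10⁻⁴ mol.
Φ = 6.30×10⁻⁶ mol / 1.274×10⁻⁴ mol photons = 0.049.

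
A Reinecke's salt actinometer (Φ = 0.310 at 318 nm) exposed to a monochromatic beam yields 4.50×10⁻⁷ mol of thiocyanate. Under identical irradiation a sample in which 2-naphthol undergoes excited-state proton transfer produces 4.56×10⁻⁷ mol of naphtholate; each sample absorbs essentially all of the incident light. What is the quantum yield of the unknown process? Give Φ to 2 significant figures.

Photons absorbed by the actinometer: 4.50×10⁻⁷ / 0.310 = 1.452×10⁻⁶ mol.
Φ(unknown) = 4.56×10⁻⁷ / 1.452×10⁻⁶ = 0.31.

Φ = 0.31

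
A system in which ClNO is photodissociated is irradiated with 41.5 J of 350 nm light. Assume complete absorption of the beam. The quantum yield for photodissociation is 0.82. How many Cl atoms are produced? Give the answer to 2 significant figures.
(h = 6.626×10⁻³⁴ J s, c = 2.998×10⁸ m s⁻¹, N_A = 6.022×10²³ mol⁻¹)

Photon energy at 350 nm: hc/λ = (6.626×10⁻³⁴)(2.998×10⁸)/(350×10⁻⁹) = 5.676×10⁻¹⁹ J.
Photons incident: 41.5 / 5.676×10⁻¹⁹ = 7.311×10¹⁹, i.e. 7.311×10¹⁹/6.022×10²³ = 1.214×10⁻⁴ mol.
Product: Φ × n_abs = 0.82 × 1.214×10⁻⁴ = 9.955×10⁻⁵ mol.
As a count: 9.955×10⁻⁵ × 6.022×10²³ = 6.0×10¹⁹.

6.0×10¹⁹ atoms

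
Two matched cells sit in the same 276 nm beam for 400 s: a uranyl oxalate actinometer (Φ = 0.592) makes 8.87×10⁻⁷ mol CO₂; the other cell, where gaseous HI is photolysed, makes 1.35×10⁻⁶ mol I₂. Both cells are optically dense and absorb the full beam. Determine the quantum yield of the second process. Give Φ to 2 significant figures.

Photons absorbed by the actinometer: 8.87×10⁻⁷ / 0.592 = 1.498×10⁻⁶ mol.
Φ(unknown) = 1.35×10⁻⁶ / 1.498×10⁻⁶ = 0.90.

Φ = 0.90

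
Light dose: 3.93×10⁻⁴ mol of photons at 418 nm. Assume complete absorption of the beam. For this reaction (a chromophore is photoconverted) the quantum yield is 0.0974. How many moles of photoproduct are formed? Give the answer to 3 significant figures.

Product: Φ × n_abs = 0.0974 × 3.93×10⁻⁴ = 3.828×10⁻⁵ mol.

3.83×10⁻⁵ mol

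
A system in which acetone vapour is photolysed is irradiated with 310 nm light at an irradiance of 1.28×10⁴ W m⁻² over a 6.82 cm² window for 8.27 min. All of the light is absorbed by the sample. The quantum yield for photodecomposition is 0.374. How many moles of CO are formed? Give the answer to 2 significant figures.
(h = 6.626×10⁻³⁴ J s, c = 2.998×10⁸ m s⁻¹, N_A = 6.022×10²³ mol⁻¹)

Photon energy at 310 nm: hc/λ = (6.626×10⁻³⁴)(2.998×10⁸)/(310×10⁻⁹) = 6.408×10⁻¹⁹ J.
Energy delivered: (1.28×10⁴ W m⁻²)(6.82×10⁻⁴ m²)(496.2 s) = 4332 J.
Photons incident: 4332 / 6.408×10⁻¹⁹ = 6.760×10²¹, i.e. 6.760×10²¹/6.022×10²³ = 0.01123 mol.
Product: Φ × n_abs = 0.374 × 0.01123 = 0.004200 mol.

0.0042 mol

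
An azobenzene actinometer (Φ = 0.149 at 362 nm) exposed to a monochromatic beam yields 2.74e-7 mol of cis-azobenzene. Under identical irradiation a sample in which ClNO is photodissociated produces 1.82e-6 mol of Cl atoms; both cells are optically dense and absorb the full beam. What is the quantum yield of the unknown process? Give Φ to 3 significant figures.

Φ = 0.990

Photons absorbed by the actinometer: 2.74e-7 / 0.149 = 1.839e-6 mol.
Φ(unknown) = 1.82e-6 / 1.839e-6 = 0.990.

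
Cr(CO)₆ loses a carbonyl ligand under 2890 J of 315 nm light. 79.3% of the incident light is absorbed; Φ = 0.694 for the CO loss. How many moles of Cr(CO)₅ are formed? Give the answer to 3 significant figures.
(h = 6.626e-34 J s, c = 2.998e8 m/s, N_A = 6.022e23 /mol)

0.00419 mol

Photon energy at 315 nm: hc/λ = (6.626e-34)(2.998e8)/(315e-9) = 6.306e-19 J.
Photons incident: 2890 / 6.306e-19 = 4.583e21, i.e. 4.583e21/6.022e23 = 0.007610 mol.
Photons absorbed: 0.793 × 0.007610 = 0.006035 mol.
Product: Φ × n_abs = 0.694 × 0.006035 = 0.004188 mol.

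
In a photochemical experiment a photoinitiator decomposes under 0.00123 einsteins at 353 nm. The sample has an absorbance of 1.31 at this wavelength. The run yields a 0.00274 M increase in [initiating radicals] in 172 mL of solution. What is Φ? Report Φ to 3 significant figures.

Product: (0.00274 M)(0.172 L) = 4.713e-4 mol.
Fraction absorbed: 1 − 10^(−1.31) = 0.9510.
Photons absorbed: 0.9510 × 0.00123 = 0.001170 mol.
Φ = 4.713e-4 mol / 0.001170 mol photons = 0.403.

Φ = 0.403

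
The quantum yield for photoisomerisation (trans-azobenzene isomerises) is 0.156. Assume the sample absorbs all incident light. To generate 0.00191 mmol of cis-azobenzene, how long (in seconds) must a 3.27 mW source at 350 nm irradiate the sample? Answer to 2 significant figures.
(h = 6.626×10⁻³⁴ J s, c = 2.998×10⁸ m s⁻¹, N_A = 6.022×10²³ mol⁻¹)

Product: 0.00191 mmol = 1.91×10⁻⁶ mol.
Photons that must be absorbed: 1.91×10⁻⁶ / 0.156 = 1.224×10⁻⁵ mol.
Photon energy: hc/λ = 5.676×10⁻¹⁹ J; per mole, 3.418×10⁵ J mol⁻¹.
Energy required: 1.224×10⁻⁵ × 3.418×10⁵ = 4.184 J.
Time: 4.184 J / 0.00327 W = 1300 s.

t ≈ 1300 s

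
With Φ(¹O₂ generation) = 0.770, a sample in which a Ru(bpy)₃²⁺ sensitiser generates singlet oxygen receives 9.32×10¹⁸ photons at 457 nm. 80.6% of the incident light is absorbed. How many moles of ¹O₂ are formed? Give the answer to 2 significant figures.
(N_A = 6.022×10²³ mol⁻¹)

9.6×10⁻⁶ mol

Moles of photons: 9.32×10¹⁸ / 6.022×10²³ = 1.548×10⁻⁵ mol.
Photons absorbed: 0.806 × 1.548×10⁻⁵ = 1.248×10⁻⁵ mol.
Product: Φ × n_abs = 0.770 × 1.248×10⁻⁵ = 9.610×10⁻⁶ mol.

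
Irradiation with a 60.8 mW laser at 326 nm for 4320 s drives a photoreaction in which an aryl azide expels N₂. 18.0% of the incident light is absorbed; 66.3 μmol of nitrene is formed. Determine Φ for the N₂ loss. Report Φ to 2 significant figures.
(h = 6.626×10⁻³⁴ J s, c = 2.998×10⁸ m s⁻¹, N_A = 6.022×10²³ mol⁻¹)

Φ = 0.51

Product: 66.3 μmol = 6.63×10⁻⁵ mol.
Photon energy at 326 nm: hc/λ = (6.626×10⁻³⁴)(2.998×10⁸)/(326×10⁻⁹) = 6.093×10⁻¹⁹ J.
Energy delivered: (60.8 mW)(4320 s) = 262.7 J.
Photons incident: 262.7 / 6.093×10⁻¹⁹ = 4.312×10²⁰, i.e. 4.312×10²⁰/6.022×10²³ = 7.160×10⁻⁴ mol.
Photons absorbed: 0.180 × 7.160×10⁻⁴ = 1.289×10⁻⁴ mol.
Φ = 6.63×10⁻⁵ mol / 1.289×10⁻⁴ mol photons = 0.51.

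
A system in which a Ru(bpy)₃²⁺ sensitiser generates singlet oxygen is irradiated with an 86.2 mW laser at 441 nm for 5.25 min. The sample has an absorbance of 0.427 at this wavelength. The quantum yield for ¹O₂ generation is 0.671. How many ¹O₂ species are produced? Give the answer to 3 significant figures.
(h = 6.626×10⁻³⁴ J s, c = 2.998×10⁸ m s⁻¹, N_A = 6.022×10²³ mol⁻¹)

2.53×10¹⁹ species

Photon energy at 441 nm: hc/λ = (6.626×10⁻³⁴)(2.998×10⁸)/(441×10⁻⁹) = 4.504×10⁻¹⁹ J.
Energy delivered: (86.2 mW)(315 s) = 27.15 J.
Photons incident: 27.15 / 4.504×10⁻¹⁹ = 6.028×10¹⁹, i.e. 6.028×10¹⁹/6.022×10²³ = 1.001×10⁻⁴ mol.
Fraction absorbed: 1 − 10^(−0.427) = 0.6259.
Photons absorbed: 0.6259 × 1.001×10⁻⁴ = 6.265×10⁻⁵ mol.
Product: Φ × n_abs = 0.671 × 6.265×10⁻⁵ = 4.204×10⁻⁵ mol.
As a count: 4.204×10⁻⁵ × 6.022×10²³ = 2.53×10¹⁹.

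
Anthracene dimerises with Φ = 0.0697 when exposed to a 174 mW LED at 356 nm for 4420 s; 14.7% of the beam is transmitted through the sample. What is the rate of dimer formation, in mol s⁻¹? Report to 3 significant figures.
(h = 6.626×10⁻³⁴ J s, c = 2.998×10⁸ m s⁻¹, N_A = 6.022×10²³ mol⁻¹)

3.08×10⁻⁸ mol s⁻¹

Photon energy at 356 nm: hc/λ = (6.626×10⁻³⁴)(2.998×10⁸)/(356×10⁻⁹) = 5.580×10⁻¹⁹ J.
Energy delivered: (174 mW)(4420 s) = 769.1 J.
Photons incident: 769.1 / 5.580×10⁻¹⁹ = 1.378×10²¹, i.e. 1.378×10²¹/6.022×10²³ = 0.002288 mol.
Fraction absorbed: 1 − 14.7/100 = 0.8530.
Photons absorbed: 0.8530 × 0.002288 = 0.001952 mol.
Product formed: 0.0697 × 0.001952 = 1.361×10⁻⁴ mol.
Rate: 1.361×10⁻⁴ / 4420 s = 3.08×10⁻⁸ mol s⁻¹.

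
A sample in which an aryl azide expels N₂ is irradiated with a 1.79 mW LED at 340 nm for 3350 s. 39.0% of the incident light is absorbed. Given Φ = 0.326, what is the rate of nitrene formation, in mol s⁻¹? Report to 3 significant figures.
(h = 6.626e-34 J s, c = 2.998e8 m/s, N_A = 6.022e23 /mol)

6.47e-10 mol s⁻¹

Photon energy at 340 nm: hc/λ = (6.626e-34)(2.998e8)/(340e-9) = 5.843e-19 J.
Energy delivered: (1.79 mW)(3350 s) = 5.997 J.
Photons incident: 5.997 / 5.843e-19 = 1.026e19, i.e. 1.026e19/6.022e23 = 1.704e-5 mol.
Photons absorbed: 0.390 × 1.704e-5 = 6.646e-6 mol.
Product formed: 0.326 × 6.646e-6 = 2.167e-6 mol.
Rate: 2.167e-6 / 3350 s = 6.47e-10 mol s⁻¹.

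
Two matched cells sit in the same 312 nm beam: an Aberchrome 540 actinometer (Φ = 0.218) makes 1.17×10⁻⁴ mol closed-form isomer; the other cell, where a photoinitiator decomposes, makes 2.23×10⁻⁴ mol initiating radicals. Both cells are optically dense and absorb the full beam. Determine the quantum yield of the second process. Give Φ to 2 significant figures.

Photons absorbed by the actinometer: 1.17×10⁻⁴ / 0.218 = 5.367×10⁻⁴ mol.
Φ(unknown) = 2.23×10⁻⁴ / 5.367×10⁻⁴ = 0.42.

Φ = 0.42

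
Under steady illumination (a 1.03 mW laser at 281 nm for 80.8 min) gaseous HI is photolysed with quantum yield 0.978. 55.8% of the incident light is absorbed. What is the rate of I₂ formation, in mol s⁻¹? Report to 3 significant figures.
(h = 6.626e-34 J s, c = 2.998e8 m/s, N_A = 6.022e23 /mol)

1.32e-9 mol s⁻¹

Photon energy at 281 nm: hc/λ = (6.626e-34)(2.998e8)/(281e-9) = 7.069e-19 J.
Energy delivered: (1.03 mW)(4848 s) = 4.993 J.
Photons incident: 4.993 / 7.069e-19 = 7.063e18, i.e. 7.063e18/6.022e23 = 1.173e-5 mol.
Photons absorbed: 0.558 × 1.173e-5 = 6.545e-6 mol.
Product formed: 0.978 × 6.545e-6 = 6.401e-6 mol.
Rate: 6.401e-6 / 4848 s = 1.32e-9 mol s⁻¹.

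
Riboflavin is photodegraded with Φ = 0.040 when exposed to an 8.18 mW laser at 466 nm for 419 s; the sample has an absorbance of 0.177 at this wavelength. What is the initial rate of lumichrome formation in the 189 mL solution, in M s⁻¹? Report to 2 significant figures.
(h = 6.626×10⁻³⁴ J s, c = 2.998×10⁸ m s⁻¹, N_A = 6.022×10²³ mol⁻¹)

2.3×10⁻⁹ M s⁻¹

Photon energy at 466 nm: hc/λ = (6.626×10⁻³⁴)(2.998×10⁸)/(466×10⁻⁹) = 4.263×10⁻¹⁹ J.
Energy delivered: (8.18 mW)(419 s) = 3.427 J.
Photons incident: 3.427 / 4.263×10⁻¹⁹ = 8.039×10¹⁸, i.e. 8.039×10¹⁸/6.022×10²³ = 1.335×10⁻⁵ mol.
Fraction absorbed: 1 − 10^(−0.177) = 0.3347.
Photons absorbed: 0.3347 × 1.335×10⁻⁵ = 4.468×10⁻⁶ mol.
Product formed: 0.040 × 4.468×10⁻⁶ = 1.787×10⁻⁷ mol.
Rate: 1.787×10⁻⁷ mol / (419 s × 0.189 L) = 2.3×10⁻⁹ M s⁻¹.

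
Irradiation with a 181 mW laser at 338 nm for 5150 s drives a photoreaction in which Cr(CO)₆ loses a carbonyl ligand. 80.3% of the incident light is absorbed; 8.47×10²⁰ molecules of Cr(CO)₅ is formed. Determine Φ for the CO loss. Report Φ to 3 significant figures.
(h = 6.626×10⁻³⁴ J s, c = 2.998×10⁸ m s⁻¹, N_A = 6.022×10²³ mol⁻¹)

Product: 8.47×10²⁰ / 6.022×10²³ = 0.001407 mol.
Photon energy at 338 nm: hc/λ = (6.626×10⁻³⁴)(2.998×10⁸)/(338×10⁻⁹) = 5.877×10⁻¹⁹ J.
Energy delivered: (181 mW)(5150 s) = 932.2 J.
Photons incident: 932.2 / 5.877×10⁻¹⁹ = 1.586×10²¹, i.e. 1.586×10²¹/6.022×10²³ = 0.002634 mol.
Photons absorbed: 0.803 × 0.002634 = 0.002115 mol.
Φ = 0.001407 mol / 0.002115 mol photons = 0.665.

Φ = 0.665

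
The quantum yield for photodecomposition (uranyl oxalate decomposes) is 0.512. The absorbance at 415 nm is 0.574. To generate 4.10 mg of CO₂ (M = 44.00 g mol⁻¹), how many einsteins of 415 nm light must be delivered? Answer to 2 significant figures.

Product: 4.10 mg / 44.00 g mol⁻¹ = 9.318×10⁻⁵ mol.
Photons that must be absorbed: 9.318×10⁻⁵ / 0.512 = 1.820×10⁻⁴ mol.
Fraction absorbed: 1 − 10^(−0.574) = 0.7333.
Incident photons needed: 1.820×10⁻⁴ / 0.7333 = 2.482×10⁻⁴ mol.

2.5×10⁻⁴ einstein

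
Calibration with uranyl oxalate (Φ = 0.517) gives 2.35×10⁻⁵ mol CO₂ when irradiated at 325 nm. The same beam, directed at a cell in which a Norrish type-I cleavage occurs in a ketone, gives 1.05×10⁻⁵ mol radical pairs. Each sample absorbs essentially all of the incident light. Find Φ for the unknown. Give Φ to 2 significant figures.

Φ = 0.23

Photons absorbed by the actinometer: 2.35×10⁻⁵ / 0.517 = 4.545×10⁻⁵ mol.
Φ(unknown) = 1.05×10⁻⁵ / 4.545×10⁻⁵ = 0.23.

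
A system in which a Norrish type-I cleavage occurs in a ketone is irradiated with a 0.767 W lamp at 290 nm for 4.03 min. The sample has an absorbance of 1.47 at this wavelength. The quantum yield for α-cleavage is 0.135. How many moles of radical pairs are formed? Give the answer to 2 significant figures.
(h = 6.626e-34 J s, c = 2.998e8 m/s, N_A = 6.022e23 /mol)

Photon energy at 290 nm: hc/λ = (6.626e-34)(2.998e8)/(290e-9) = 6.850e-19 J.
Energy delivered: (0.767 W)(241.8 s) = 185.5 J.
Photons incident: 185.5 / 6.850e-19 = 2.708e20, i.e. 2.708e20/6.022e23 = 4.497e-4 mol.
Fraction absorbed: 1 − 10^(−1.47) = 0.9661.
Photons absorbed: 0.9661 × 4.497e-4 = 4.345e-4 mol.
Product: Φ × n_abs = 0.135 × 4.345e-4 = 5.866e-5 mol.

5.9e-5 mol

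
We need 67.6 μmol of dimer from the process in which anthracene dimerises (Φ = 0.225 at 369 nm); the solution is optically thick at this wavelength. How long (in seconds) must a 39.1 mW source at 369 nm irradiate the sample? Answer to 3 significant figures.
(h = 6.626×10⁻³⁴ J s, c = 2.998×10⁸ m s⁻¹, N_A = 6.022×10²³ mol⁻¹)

t ≈ 2490 s

Product: 67.6 μmol = 6.76×10⁻⁵ mol.
Photons that must be absorbed: 6.76×10⁻⁵ / 0.225 = 3.004×10⁻⁴ mol.
Photon energy: hc/λ = 5.383×10⁻¹⁹ J; per mole, 3.242×10⁵ J mol⁻¹.
Energy required: 3.004×10⁻⁴ × 3.242×10⁵ = 97.39 J.
Time: 97.39 J / 0.0391 W = 2490 s.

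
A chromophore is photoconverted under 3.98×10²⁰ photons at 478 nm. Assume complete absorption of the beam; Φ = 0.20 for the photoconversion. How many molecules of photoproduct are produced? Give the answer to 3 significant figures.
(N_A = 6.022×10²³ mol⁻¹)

Moles of photons: 3.98×10²⁰ / 6.022×10²³ = 6.609×10⁻⁴ mol.
Product: Φ × n_abs = 0.20 × 6.609×10⁻⁴ = 1.322×10⁻⁴ mol.
As a count: 1.322×10⁻⁴ × 6.022×10²³ = 7.96×10¹⁹.

7.96×10¹⁹ molecules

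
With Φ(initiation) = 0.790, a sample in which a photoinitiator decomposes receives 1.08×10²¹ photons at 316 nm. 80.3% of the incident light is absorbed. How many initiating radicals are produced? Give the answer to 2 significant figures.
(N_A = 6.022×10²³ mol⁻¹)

6.9×10²⁰ initiating radicals

Moles of photons: 1.08×10²¹ / 6.022×10²³ = 0.001793 mol.
Photons absorbed: 0.803 × 0.001793 = 0.001440 mol.
Product: Φ × n_abs = 0.790 × 0.001440 = 0.001138 mol.
As a count: 0.001138 × 6.022×10²³ = 6.9×10²⁰.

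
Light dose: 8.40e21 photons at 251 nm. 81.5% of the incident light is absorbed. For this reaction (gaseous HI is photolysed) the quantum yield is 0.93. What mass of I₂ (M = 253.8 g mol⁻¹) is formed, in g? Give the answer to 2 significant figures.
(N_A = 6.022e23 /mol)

2.7 g

Moles of photons: 8.40e21 / 6.022e23 = 0.01395 mol.
Photons absorbed: 0.815 × 0.01395 = 0.01137 mol.
Product: Φ × n_abs = 0.93 × 0.01137 = 0.01057 mol.
Mass: 0.01057 × 253.8 = 2.683 g = 2.7 g.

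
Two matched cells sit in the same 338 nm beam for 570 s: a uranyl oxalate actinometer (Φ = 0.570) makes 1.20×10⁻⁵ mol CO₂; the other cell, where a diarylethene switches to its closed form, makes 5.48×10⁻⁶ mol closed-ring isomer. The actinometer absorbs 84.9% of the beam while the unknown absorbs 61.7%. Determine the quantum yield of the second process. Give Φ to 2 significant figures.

Photons absorbed by the actinometer: 1.20×10⁻⁵ / 0.570 = 2.105×10⁻⁵ mol.
Incident flux: 2.105×10⁻⁵ / 0.849 = 2.479×10⁻⁵ einstein.
Absorbed by unknown: 0.617 × 2.479×10⁻⁵ = 1.530×10⁻⁵ mol.
Φ(unknown) = 5.48×10⁻⁶ / 1.530×10⁻⁵ = 0.36.

Φ = 0.36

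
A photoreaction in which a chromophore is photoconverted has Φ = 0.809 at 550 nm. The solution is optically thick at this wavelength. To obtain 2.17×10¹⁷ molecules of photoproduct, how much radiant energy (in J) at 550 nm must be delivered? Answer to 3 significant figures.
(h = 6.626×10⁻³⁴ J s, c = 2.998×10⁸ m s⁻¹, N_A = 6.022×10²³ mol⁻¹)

0.0969 J

Product: 2.17×10¹⁷ / 6.022×10²³ = 3.603×10⁻⁷ mol.
Photons that must be absorbed: 3.603×10⁻⁷ / 0.809 = 4.454×10⁻⁷ mol.
Photon energy: hc/λ = 3.612×10⁻¹⁹ J; per mole, 2.175×10⁵ J mol⁻¹.
Energy required: 4.454×10⁻⁷ × 2.175×10⁵ = 0.0969 J.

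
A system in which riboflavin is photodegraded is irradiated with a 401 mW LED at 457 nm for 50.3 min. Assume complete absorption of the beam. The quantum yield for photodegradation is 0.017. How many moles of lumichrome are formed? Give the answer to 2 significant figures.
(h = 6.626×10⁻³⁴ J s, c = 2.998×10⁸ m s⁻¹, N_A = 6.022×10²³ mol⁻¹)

Photon energy at 457 nm: hc/λ = (6.626×10⁻³⁴)(2.998×10⁸)/(457×10⁻⁹) = 4.347×10⁻¹⁹ J.
Energy delivered: (401 mW)(3018 s) = 1210 J.
Photons incident: 1210 / 4.347×10⁻¹⁹ = 2.784×10²¹, i.e. 2.784×10²¹/6.022×10²³ = 0.004623 mol.
Product: Φ × n_abs = 0.017 × 0.004623 = 7.859×10⁻⁵ mol.

7.9×10⁻⁵ mol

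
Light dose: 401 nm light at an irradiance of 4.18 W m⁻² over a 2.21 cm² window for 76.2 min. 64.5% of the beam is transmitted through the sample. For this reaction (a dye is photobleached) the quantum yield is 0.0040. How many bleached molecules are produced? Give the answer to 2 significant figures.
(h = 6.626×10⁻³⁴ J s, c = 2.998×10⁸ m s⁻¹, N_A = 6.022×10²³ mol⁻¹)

1.2×10¹⁶ bleached molecules

Photon energy at 401 nm: hc/λ = (6.626×10⁻³⁴)(2.998×10⁸)/(401×10⁻⁹) = 4.954×10⁻¹⁹ J.
Energy delivered: (4.18 W m⁻²)(2.21×10⁻⁴ m²)(4572 s) = 4.224 J.
Photons incident: 4.224 / 4.954×10⁻¹⁹ = 8.526×10¹⁸, i.e. 8.526×10¹⁸/6.022×10²³ = 1.416×10⁻⁵ mol.
Fraction absorbed: 1 − 64.5/100 = 0.3550.
Photons absorbed: 0.3550 × 1.416×10⁻⁵ = 5.027×10⁻⁶ mol.
Product: Φ × n_abs = 0.0040 × 5.027×10⁻⁶ = 2.011×10⁻⁸ mol.
As a count: 2.011×10⁻⁸ × 6.022×10²³ = 1.2×10¹⁶.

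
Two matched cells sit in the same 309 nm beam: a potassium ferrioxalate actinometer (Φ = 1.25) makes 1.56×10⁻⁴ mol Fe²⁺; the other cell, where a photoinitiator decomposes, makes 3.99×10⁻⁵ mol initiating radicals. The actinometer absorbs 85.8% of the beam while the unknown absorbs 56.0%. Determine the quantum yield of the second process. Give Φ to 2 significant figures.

Photons absorbed by the actinometer: 1.56×10⁻⁴ / 1.25 = 1.248×10⁻⁴ mol.
Incident flux: 1.248×10⁻⁴ / 0.858 = 1.455×10⁻⁴ einstein.
Absorbed by unknown: 0.560 × 1.455×10⁻⁴ = 8.148×10⁻⁵ mol.
Φ(unknown) = 3.99×10⁻⁵ / 8.148×10⁻⁵ = 0.49.

Φ = 0.49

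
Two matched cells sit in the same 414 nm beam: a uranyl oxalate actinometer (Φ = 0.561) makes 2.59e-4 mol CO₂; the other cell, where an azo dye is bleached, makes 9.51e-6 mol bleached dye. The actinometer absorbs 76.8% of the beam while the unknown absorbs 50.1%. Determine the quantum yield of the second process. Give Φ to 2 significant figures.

Photons absorbed by the actinometer: 2.59e-4 / 0.561 = 4.617e-4 mol.
Incident flux: 4.617e-4 / 0.768 = 6.012e-4 einstein.
Absorbed by unknown: 0.501 × 6.012e-4 = 3.012e-4 mol.
Φ(unknown) = 9.51e-6 / 3.012e-4 = 0.032.

Φ = 0.032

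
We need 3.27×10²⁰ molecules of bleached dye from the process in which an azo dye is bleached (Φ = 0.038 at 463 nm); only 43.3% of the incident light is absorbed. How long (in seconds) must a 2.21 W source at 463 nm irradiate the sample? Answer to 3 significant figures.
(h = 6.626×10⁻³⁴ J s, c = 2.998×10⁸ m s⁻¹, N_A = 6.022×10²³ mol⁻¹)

t ≈ 3860 s

Product: 3.27×10²⁰ / 6.022×10²³ = 5.430×10⁻⁴ mol.
Photons that must be absorbed: 5.430×10⁻⁴ / 0.038 = 0.01429 mol.
Incident photons needed: 0.01429 / 0.433 = 0.03300 mol.
Photon energy: hc/λ = 4.290×10⁻¹⁹ J; per mole, 2.583×10⁵ J mol⁻¹.
Energy required: 0.03300 × 2.583×10⁵ = 8524 J.
Time: 8524 J / 2.21 W = 3860 s.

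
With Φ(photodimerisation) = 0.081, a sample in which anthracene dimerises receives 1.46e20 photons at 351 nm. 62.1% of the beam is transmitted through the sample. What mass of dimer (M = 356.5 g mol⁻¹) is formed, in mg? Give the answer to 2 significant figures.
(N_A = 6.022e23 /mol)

2.7 mg

Moles of photons: 1.46e20 / 6.022e23 = 2.424e-4 mol.
Fraction absorbed: 1 − 62.1/100 = 0.3790.
Photons absorbed: 0.3790 × 2.424e-4 = 9.187e-5 mol.
Product: Φ × n_abs = 0.081 × 9.187e-5 = 7.441e-6 mol.
Mass: 7.441e-6 × 356.5 = 0.002653 g = 2.7 mg.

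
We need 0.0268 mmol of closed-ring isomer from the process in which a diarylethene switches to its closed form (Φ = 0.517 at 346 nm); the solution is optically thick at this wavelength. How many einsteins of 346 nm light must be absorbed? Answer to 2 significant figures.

5.2×10⁻⁵ einstein

Product: 0.0268 mmol = 2.68×10⁻⁵ mol.
Photons that must be absorbed: 2.68×10⁻⁵ / 0.517 = 5.184×10⁻⁵ mol.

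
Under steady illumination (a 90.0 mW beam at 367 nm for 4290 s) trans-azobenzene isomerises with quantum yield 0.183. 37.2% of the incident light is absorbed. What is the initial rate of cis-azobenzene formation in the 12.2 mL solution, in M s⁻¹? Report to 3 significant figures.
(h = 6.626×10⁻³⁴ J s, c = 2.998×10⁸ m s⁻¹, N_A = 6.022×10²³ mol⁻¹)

Photon energy at 367 nm: hc/λ = (6.626×10⁻³⁴)(2.998×10⁸)/(367×10⁻⁹) = 5.413×10⁻¹⁹ J.
Energy delivered: (90.0 mW)(4290 s) = 386.1 J.
Photons incident: 386.1 / 5.413×10⁻¹⁹ = 7.133×10²⁰, i.e. 7.133×10²⁰/6.022×10²³ = 0.001184 mol.
Photons absorbed: 0.372 × 0.001184 = 4.404×10⁻⁴ mol.
Product formed: 0.183 × 4.404×10⁻⁴ = 8.059×10⁻⁵ mol.
Rate: 8.059×10⁻⁵ mol / (4290 s × 0.0122 L) = 1.54×10⁻⁶ M s⁻¹.

1.54×10⁻⁶ M s⁻¹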